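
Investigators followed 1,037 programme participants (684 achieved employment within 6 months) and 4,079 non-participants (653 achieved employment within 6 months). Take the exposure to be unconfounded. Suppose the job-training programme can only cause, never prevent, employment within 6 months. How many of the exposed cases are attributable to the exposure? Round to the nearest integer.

about 518 cases

p₁ = P(outcome | exposed) = 684/1037 = 0.65959
p₀ = P(outcome | unexposed) = 653/4079 = 0.16009
PN = (p₁ − p₀)/p₁ = (0.65959 − 0.16009) / 0.65959 ≈ 0.75729.
Attributable cases ≈ PN × (exposed cases) = 0.75729 × 684 ≈ 517.99.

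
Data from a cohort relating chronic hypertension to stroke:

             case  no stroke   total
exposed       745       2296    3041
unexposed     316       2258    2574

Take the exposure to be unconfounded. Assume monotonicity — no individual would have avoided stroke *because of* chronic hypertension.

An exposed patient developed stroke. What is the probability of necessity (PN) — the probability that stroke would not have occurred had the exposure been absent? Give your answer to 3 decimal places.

PN ≈ 0.499

p₁ = P(outcome | exposed) = 745/3041 = 0.24499
p₀ = P(outcome | unexposed) = 316/2574 = 0.12277
Under exogeneity and monotonicity, PN = (p₁ − p₀)/p₁.
PN = (0.24499 − 0.12277) / 0.24499 ≈ 0.4989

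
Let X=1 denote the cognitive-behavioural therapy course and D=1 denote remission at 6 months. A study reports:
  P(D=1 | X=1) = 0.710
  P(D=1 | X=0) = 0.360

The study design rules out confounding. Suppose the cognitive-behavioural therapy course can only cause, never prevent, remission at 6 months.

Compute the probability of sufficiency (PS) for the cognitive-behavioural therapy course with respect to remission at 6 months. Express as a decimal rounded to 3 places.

PS ≈ 0.547

Let p₁ = 0.71, p₀ = 0.36.
Under exogeneity and monotonicity, PS = (p₁ − p₀) / (1 − p₀).
PS = (0.71 − 0.36) / (1 − 0.36) = 0.35 / 0.64 ≈ 0.5469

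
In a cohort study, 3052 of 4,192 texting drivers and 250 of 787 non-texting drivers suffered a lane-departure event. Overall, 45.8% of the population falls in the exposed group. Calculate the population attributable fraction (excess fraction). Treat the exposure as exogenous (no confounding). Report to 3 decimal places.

PAF ≈ 0.372

p₁ = P(outcome | exposed) = 3052/4192 = 0.72805
p₀ = P(outcome | unexposed) = 250/787 = 0.31766
Overall risk P(Y=1) = π·p₁ + (1−π)·p₀ = 0.458×0.72805 + 0.542×0.31766 = 0.50562.
Under exogeneity, PAF = [P(Y=1) − p₀] / P(Y=1).
PAF = (0.50562 − 0.31766) / 0.50562 ≈ 0.3717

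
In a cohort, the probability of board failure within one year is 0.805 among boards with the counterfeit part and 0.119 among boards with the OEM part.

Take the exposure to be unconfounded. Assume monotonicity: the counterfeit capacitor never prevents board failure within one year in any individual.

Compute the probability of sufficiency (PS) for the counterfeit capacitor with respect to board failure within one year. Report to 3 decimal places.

Let p₁ = 0.805, p₀ = 0.119.
Under exogeneity and monotonicity, PS = (p₁ − p₀) / (1 − p₀).
PS = (0.805 − 0.119) / (1 − 0.119) = 0.686 / 0.881 ≈ 0.7787

PS ≈ 0.779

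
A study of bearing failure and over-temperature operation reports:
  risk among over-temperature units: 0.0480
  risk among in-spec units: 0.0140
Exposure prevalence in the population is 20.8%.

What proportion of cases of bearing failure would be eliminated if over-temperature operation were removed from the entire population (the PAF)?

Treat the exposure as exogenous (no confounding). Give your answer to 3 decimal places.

Let p₁ = 0.048, p₀ = 0.014.
Overall risk P(Y=1) = π·p₁ + (1−π)·p₀ = 0.208×0.048 + 0.792×0.014 = 0.021072.
Under exogeneity, PAF = [P(Y=1) − p₀] / P(Y=1).
PAF = (0.021072 − 0.014) / 0.021072 ≈ 0.3356

PAF ≈ 0.336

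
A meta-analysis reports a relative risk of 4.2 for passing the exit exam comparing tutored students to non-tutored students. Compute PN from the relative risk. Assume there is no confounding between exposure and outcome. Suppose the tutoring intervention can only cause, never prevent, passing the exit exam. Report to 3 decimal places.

PN ≈ 0.762

Under exogeneity and monotonicity, PN = (RR − 1) / RR = 1 − 1/RR.
PN = (4.2 − 1) / 4.2 = 3.2 / 4.2 ≈ 0.7619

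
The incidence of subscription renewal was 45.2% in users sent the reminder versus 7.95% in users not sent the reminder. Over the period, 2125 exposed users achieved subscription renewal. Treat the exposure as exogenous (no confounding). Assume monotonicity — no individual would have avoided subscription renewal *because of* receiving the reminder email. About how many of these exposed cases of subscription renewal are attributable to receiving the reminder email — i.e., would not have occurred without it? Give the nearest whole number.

about 1751 cases

p₁ = 0.452, p₀ = 0.0795.
PN = (p₁ − p₀)/p₁ = (0.452 − 0.0795) / 0.452 ≈ 0.82412.
Attributable cases ≈ PN × (exposed cases) = 0.82412 × 2125 ≈ 1751.24.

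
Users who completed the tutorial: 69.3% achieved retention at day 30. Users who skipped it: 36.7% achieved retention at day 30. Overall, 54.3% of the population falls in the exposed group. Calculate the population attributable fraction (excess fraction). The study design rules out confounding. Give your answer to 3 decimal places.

PAF ≈ 0.325

p₁ = 0.693, p₀ = 0.367.
Overall risk P(Y=1) = π·p₁ + (1−π)·p₀ = 0.543×0.693 + 0.457×0.367 = 0.54402.
Under exogeneity, PAF = [P(Y=1) − p₀] / P(Y=1).
PAF = (0.54402 − 0.367) / 0.54402 ≈ 0.3254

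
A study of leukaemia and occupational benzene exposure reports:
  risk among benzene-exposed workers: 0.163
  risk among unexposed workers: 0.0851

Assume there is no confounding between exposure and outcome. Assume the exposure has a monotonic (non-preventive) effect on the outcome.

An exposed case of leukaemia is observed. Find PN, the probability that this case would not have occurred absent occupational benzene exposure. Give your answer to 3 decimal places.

Let p₁ = 0.163, p₀ = 0.0851.
Under exogeneity and monotonicity, PN = (p₁ − p₀) / p₁.
PN = (0.163 − 0.0851) / 0.163 = 0.0779 / 0.163 ≈ 0.4779

PN ≈ 0.478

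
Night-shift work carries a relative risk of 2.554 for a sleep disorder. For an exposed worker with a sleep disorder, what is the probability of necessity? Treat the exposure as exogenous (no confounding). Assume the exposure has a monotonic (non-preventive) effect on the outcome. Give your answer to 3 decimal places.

Under exogeneity and monotonicity, PN = (RR − 1) / RR = 1 − 1/RR.
PN = (2.554 − 1) / 2.554 = 1.554 / 2.554 ≈ 0.6085

PN ≈ 0.608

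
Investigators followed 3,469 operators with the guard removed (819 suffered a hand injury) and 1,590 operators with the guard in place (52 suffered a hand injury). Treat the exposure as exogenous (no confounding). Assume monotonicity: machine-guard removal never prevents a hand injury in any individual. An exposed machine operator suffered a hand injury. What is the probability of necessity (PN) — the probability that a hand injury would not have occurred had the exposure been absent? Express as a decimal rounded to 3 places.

PN ≈ 0.861

p₁ = P(outcome | exposed) = 819/3469 = 0.23609
p₀ = P(outcome | unexposed) = 52/1590 = 0.032704
Under exogeneity and monotonicity, PN = (p₁ − p₀) / p₁.
PN = (0.23609 − 0.032704) / 0.23609 = 0.20339 / 0.23609 ≈ 0.8615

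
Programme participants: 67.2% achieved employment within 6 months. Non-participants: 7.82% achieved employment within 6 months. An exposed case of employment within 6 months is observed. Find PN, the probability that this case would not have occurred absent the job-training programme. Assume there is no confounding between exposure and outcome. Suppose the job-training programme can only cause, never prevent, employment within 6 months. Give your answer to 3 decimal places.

PN ≈ 0.884

p₁ = 0.672, p₀ = 0.0782.
Under exogeneity and monotonicity, PN = (p₁ − p₀) / p₁.
PN = (0.672 − 0.0782) / 0.672 = 0.5938 / 0.672 ≈ 0.8836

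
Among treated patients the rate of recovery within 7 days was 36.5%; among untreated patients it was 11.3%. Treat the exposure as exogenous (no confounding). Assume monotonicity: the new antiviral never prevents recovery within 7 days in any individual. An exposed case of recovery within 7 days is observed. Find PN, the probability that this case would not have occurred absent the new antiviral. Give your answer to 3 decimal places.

p₁ = 0.365, p₀ = 0.113.
Under exogeneity and monotonicity, PN = (p₁ − p₀) / p₁.
PN = (0.365 − 0.113) / 0.365 = 0.252 / 0.365 ≈ 0.6904

PN ≈ 0.690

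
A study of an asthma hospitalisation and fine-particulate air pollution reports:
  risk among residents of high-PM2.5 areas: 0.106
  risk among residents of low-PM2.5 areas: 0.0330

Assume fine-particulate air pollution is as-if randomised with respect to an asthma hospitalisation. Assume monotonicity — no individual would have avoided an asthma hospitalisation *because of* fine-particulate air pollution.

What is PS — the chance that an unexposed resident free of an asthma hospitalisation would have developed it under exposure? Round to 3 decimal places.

Let p₁ = 0.106, p₀ = 0.033.
Under exogeneity and monotonicity, PS = (p₁ − p₀) / (1 − p₀).
PS = (0.106 − 0.033) / (1 − 0.033) = 0.073 / 0.967 ≈ 0.0755

PS ≈ 0.075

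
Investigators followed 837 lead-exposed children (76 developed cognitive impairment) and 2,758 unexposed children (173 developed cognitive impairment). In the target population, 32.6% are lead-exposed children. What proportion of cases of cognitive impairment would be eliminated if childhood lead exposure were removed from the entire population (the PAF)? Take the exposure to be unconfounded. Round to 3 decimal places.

p₁ = P(outcome | exposed) = 76/837 = 0.0908
p₀ = P(outcome | unexposed) = 173/2758 = 0.062727
Overall risk P(Y=1) = π·p₁ + (1−π)·p₀ = 0.326×0.0908 + 0.674×0.062727 = 0.071879.
Under exogeneity, PAF = [P(Y=1) − p₀] / P(Y=1).
PAF = (0.071879 − 0.062727) / 0.071879 ≈ 0.1273

PAF ≈ 0.127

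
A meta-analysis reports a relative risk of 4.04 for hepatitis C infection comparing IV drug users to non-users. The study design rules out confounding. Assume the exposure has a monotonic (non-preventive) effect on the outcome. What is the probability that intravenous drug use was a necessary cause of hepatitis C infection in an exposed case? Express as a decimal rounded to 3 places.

PN ≈ 0.752

Under exogeneity and monotonicity, PN = (RR − 1) / RR = 1 − 1/RR.
PN = (4.04 − 1) / 4.04 = 3.04 / 4.04 ≈ 0.7525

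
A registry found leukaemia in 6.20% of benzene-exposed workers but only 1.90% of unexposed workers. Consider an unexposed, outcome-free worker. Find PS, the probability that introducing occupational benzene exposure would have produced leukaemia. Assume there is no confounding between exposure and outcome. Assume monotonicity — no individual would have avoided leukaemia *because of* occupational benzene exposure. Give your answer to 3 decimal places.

PS ≈ 0.044

p₁ = 0.062, p₀ = 0.019.
Under exogeneity and monotonicity, PS = (p₁ − p₀) / (1 − p₀).
PS = (0.062 − 0.019) / (1 − 0.019) = 0.043 / 0.981 ≈ 0.0438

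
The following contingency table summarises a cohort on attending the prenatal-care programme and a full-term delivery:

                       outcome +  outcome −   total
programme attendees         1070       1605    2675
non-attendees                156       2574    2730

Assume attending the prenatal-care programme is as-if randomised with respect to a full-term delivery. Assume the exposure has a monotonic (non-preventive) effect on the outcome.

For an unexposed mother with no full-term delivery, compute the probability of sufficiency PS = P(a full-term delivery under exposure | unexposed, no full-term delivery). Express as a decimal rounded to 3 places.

p₁ = P(outcome | exposed) = 1070/2675 = 0.4
p₀ = P(outcome | unexposed) = 156/2730 = 0.057143
Under exogeneity and monotonicity, PS = (p₁ − p₀)/(1 − p₀).
PS = (0.4 − 0.057143) / 0.94286 ≈ 0.3636

PS ≈ 0.364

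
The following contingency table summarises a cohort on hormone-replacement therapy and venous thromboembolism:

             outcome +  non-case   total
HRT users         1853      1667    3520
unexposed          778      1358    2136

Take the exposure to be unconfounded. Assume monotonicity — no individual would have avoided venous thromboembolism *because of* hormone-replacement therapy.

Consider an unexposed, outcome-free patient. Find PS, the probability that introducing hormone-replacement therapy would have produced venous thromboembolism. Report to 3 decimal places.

p₁ = P(outcome | exposed) = 1853/3520 = 0.52642
p₀ = P(outcome | unexposed) = 778/2136 = 0.36423
Under exogeneity and monotonicity, PS = (p₁ − p₀)/(1 − p₀).
PS = (0.52642 − 0.36423) / 0.63577 ≈ 0.2551

PS ≈ 0.255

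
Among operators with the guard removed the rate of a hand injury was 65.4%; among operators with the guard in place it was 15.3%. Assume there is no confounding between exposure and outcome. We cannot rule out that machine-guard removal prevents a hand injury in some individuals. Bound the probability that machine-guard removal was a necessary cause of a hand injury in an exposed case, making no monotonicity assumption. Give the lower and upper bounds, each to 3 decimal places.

p₁ = 0.654, p₀ = 0.153.
Under exogeneity alone the bounds on PN are max{0,(p₁−p₀)/p₁} ≤ PN ≤ min{1,(1−p₀)/p₁}.
  lower = (p₁ − p₀)/p₁ = 0.501 / 0.654 ≈ 0.7661
  upper = min{1, (1 − p₀)/p₁} = 0.847 / 0.654 ≈ 1.2951 → capped at 1

0.766 ≤ PN ≤ 1.000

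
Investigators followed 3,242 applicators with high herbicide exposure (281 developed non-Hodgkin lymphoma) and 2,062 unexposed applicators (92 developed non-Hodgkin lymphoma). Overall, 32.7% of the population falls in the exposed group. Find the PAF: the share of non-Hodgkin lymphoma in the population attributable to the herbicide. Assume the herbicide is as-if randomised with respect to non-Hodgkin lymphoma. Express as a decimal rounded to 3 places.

PAF ≈ 0.236

p₁ = P(outcome | exposed) = 281/3242 = 0.086675
p₀ = P(outcome | unexposed) = 92/2062 = 0.044617
Overall risk P(Y=1) = π·p₁ + (1−π)·p₀ = 0.327×0.086675 + 0.673×0.044617 = 0.05837.
Under exogeneity, PAF = [P(Y=1) − p₀] / P(Y=1).
PAF = (0.05837 − 0.044617) / 0.05837 ≈ 0.2356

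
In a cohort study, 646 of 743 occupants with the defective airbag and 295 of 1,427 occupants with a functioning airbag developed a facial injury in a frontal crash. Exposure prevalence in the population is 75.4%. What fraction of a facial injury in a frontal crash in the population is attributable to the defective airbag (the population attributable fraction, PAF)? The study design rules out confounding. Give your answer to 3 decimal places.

PAF ≈ 0.707

p₁ = P(outcome | exposed) = 646/743 = 0.86945
p₀ = P(outcome | unexposed) = 295/1427 = 0.20673
Overall risk P(Y=1) = π·p₁ + (1−π)·p₀ = 0.754×0.86945 + 0.246×0.20673 = 0.70642.
Under exogeneity, PAF = [P(Y=1) − p₀] / P(Y=1).
PAF = (0.70642 − 0.20673) / 0.70642 ≈ 0.7074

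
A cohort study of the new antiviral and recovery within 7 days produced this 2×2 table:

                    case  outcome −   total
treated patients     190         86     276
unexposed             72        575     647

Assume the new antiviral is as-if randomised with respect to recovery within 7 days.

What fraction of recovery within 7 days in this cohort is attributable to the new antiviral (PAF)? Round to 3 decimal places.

PAF ≈ 0.608

p₁ = P(outcome | exposed) = 190/276 = 0.68841
p₀ = P(outcome | unexposed) = 72/647 = 0.11128
Exposure prevalence π = 276/923 = 0.29902; overall risk P(Y=1) = 0.28386.
Under exogeneity, PAF = [P(Y=1) − p₀]/P(Y=1).
PAF = (0.28386 − 0.11128) / 0.28386 ≈ 0.6080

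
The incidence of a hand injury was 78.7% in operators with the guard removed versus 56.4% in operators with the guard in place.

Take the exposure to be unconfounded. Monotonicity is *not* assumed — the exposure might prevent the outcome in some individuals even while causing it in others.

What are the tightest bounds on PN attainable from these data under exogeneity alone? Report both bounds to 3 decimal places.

p₁ = 0.787, p₀ = 0.564.
Under exogeneity alone the bounds on PN are max{0,(p₁−p₀)/p₁} ≤ PN ≤ min{1,(1−p₀)/p₁}.
  lower = (p₁ − p₀)/p₁ = 0.223 / 0.787 ≈ 0.2834
  upper = min{1, (1 − p₀)/p₁} = 0.436 / 0.787 ≈ 0.5540

0.283 ≤ PN ≤ 0.554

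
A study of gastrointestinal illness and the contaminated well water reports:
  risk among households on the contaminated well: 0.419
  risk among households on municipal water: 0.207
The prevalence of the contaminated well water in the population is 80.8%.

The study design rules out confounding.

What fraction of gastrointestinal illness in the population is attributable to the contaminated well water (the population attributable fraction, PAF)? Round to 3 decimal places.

Let p₁ = 0.419, p₀ = 0.207.
Overall risk P(Y=1) = π·p₁ + (1−π)·p₀ = 0.808×0.419 + 0.192×0.207 = 0.3783.
Under exogeneity, PAF = [P(Y=1) − p₀] / P(Y=1).
PAF = (0.3783 − 0.207) / 0.3783 ≈ 0.4528

PAF ≈ 0.453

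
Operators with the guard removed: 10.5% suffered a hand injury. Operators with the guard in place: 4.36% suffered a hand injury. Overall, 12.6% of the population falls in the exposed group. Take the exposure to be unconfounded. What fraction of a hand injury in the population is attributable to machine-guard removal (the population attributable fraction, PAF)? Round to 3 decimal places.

PAF ≈ 0.151

p₁ = 0.105, p₀ = 0.0436.
Overall risk P(Y=1) = π·p₁ + (1−π)·p₀ = 0.126×0.105 + 0.874×0.0436 = 0.051336.
Under exogeneity, PAF = [P(Y=1) − p₀] / P(Y=1).
PAF = (0.051336 − 0.0436) / 0.051336 ≈ 0.1507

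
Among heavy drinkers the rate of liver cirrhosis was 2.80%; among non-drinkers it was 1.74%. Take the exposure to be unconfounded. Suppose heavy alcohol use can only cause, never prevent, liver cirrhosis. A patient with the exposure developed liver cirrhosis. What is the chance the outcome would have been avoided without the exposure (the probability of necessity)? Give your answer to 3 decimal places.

PN ≈ 0.379

p₁ = 0.028, p₀ = 0.0174.
Under exogeneity and monotonicity, PN = (p₁ − p₀) / p₁.
PN = (0.028 − 0.0174) / 0.028 = 0.0106 / 0.028 ≈ 0.3786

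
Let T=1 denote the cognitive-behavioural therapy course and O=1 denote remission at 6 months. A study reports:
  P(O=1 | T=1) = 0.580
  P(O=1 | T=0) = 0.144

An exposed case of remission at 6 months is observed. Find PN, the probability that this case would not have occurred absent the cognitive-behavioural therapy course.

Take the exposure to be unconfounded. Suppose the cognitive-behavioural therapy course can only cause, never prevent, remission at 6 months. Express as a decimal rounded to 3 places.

PN ≈ 0.752

Let p₁ = 0.58, p₀ = 0.144.
Under exogeneity and monotonicity, PN = (p₁ − p₀) / p₁.
PN = (0.58 − 0.144) / 0.58 = 0.436 / 0.58 ≈ 0.7517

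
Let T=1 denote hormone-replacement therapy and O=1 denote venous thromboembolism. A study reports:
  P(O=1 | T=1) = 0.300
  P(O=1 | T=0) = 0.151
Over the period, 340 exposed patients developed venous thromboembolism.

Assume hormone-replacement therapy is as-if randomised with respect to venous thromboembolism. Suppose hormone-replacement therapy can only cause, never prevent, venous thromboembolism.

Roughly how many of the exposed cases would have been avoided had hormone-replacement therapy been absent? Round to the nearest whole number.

about 169 cases

Let p₁ = 0.3, p₀ = 0.151.
PN = (p₁ − p₀)/p₁ = (0.3 − 0.151) / 0.3 ≈ 0.49667.
Attributable cases ≈ PN × (exposed cases) = 0.49667 × 340 ≈ 168.87.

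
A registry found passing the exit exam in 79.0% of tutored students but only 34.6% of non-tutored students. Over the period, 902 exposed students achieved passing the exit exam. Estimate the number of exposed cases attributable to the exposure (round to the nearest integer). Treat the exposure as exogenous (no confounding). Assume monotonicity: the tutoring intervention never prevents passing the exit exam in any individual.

p₁ = 0.79, p₀ = 0.346.
PN = (p₁ − p₀)/p₁ = (0.79 − 0.346) / 0.79 ≈ 0.56203.
Attributable cases ≈ PN × (exposed cases) = 0.56203 × 902 ≈ 506.95.

about 507 cases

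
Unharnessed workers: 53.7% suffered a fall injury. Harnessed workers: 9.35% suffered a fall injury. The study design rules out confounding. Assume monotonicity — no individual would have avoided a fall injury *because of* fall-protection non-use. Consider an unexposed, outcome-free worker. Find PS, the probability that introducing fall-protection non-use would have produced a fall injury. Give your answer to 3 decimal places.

p₁ = 0.537, p₀ = 0.0935.
Under exogeneity and monotonicity, PS = (p₁ − p₀) / (1 − p₀).
PS = (0.537 − 0.0935) / (1 − 0.0935) = 0.4435 / 0.9065 ≈ 0.4892

PS ≈ 0.489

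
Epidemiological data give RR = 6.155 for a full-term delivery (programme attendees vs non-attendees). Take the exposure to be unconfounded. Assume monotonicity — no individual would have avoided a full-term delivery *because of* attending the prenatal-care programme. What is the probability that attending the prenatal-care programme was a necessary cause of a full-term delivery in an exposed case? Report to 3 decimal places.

PN ≈ 0.838

Under exogeneity and monotonicity, PN = (RR − 1) / RR = 1 − 1/RR.
PN = (6.155 − 1) / 6.155 = 5.155 / 6.155 ≈ 0.8375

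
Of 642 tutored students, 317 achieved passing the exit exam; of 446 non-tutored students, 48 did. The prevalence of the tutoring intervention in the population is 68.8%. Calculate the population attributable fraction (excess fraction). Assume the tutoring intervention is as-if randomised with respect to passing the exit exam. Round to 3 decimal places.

p₁ = P(outcome | exposed) = 317/642 = 0.49377
p₀ = P(outcome | unexposed) = 48/446 = 0.10762
Overall risk P(Y=1) = π·p₁ + (1−π)·p₀ = 0.688×0.49377 + 0.312×0.10762 = 0.37329.
Under exogeneity, PAF = [P(Y=1) − p₀] / P(Y=1).
PAF = (0.37329 − 0.10762) / 0.37329 ≈ 0.7117

PAF ≈ 0.712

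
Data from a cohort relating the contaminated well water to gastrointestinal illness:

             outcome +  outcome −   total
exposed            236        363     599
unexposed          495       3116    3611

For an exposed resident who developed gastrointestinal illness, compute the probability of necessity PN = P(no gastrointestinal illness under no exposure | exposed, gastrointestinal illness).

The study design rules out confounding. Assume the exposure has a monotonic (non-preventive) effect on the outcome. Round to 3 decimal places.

p₁ = P(outcome | exposed) = 236/599 = 0.39399
p₀ = P(outcome | unexposed) = 495/3611 = 0.13708
Under exogeneity and monotonicity, PN = (p₁ − p₀) / p₁.
PN = (0.39399 − 0.13708) / 0.39399 = 0.25691 / 0.39399 ≈ 0.6521

PN ≈ 0.652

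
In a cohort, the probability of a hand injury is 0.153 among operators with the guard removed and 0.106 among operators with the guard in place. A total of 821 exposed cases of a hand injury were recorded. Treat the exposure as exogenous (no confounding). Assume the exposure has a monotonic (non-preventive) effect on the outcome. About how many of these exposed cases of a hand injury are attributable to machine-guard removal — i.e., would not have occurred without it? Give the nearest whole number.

about 252 cases

Let p₁ = 0.153, p₀ = 0.106.
PN = (p₁ − p₀)/p₁ = (0.153 − 0.106) / 0.153 ≈ 0.30719.
Attributable cases ≈ PN × (exposed cases) = 0.30719 × 821 ≈ 252.20.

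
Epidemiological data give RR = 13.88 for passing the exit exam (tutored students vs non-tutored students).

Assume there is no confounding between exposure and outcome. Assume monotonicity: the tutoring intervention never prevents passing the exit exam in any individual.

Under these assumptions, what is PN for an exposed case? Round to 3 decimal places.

Under exogeneity and monotonicity, PN = (RR − 1) / RR = 1 − 1/RR.
PN = (13.88 − 1) / 13.88 = 12.88 / 13.88 ≈ 0.9280

PN ≈ 0.928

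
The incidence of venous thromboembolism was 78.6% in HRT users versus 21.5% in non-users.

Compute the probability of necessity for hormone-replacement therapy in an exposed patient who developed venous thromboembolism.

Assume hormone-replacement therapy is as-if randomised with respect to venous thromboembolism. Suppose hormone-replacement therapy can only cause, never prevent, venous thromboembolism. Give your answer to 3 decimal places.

p₁ = 0.786, p₀ = 0.215.
Under exogeneity and monotonicity, PN = (p₁ − p₀) / p₁.
PN = (0.786 − 0.215) / 0.786 = 0.571 / 0.786 ≈ 0.7265

PN ≈ 0.726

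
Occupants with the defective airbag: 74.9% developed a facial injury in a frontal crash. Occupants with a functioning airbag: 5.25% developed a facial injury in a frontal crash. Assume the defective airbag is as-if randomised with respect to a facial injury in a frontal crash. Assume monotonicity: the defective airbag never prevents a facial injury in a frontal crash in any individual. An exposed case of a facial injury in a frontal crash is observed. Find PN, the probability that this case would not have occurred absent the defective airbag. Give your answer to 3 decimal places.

PN ≈ 0.930

p₁ = 0.749, p₀ = 0.0525.
Under exogeneity and monotonicity, PN = (p₁ − p₀) / p₁.
PN = (0.749 − 0.0525) / 0.749 = 0.6965 / 0.749 ≈ 0.9299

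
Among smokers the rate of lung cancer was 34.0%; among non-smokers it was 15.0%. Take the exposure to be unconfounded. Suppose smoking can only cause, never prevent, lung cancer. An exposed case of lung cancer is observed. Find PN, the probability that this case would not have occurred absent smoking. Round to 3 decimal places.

p₁ = 0.34, p₀ = 0.15.
Under exogeneity and monotonicity, PN = (p₁ − p₀) / p₁.
PN = (0.34 − 0.15) / 0.34 = 0.19 / 0.34 ≈ 0.5588

PN ≈ 0.559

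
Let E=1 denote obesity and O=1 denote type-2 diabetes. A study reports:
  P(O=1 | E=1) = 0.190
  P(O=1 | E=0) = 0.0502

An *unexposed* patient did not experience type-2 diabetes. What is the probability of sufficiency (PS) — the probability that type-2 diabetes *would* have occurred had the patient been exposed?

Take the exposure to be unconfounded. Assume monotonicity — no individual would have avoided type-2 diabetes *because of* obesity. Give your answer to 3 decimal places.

Let p₁ = 0.19, p₀ = 0.0502.
Under exogeneity and monotonicity, PS = (p₁ − p₀) / (1 − p₀).
PS = (0.19 − 0.0502) / (1 − 0.0502) = 0.1398 / 0.9498 ≈ 0.1472

PS ≈ 0.147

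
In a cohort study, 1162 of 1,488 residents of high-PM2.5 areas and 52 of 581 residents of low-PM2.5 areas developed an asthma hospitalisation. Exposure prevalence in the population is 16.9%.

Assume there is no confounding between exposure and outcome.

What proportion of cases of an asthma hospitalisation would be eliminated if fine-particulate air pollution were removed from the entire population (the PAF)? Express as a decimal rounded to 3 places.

p₁ = P(outcome | exposed) = 1162/1488 = 0.78091
p₀ = P(outcome | unexposed) = 52/581 = 0.089501
Overall risk P(Y=1) = π·p₁ + (1−π)·p₀ = 0.169×0.78091 + 0.831×0.089501 = 0.20635.
Under exogeneity, PAF = [P(Y=1) − p₀] / P(Y=1).
PAF = (0.20635 − 0.089501) / 0.20635 ≈ 0.5663

PAF ≈ 0.566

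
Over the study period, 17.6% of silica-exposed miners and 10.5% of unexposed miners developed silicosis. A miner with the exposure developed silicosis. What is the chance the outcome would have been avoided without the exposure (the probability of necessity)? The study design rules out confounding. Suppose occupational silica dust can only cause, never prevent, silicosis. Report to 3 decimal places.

p₁ = 0.176, p₀ = 0.105.
Under exogeneity and monotonicity, PN = (p₁ − p₀) / p₁.
PN = (0.176 − 0.105) / 0.176 = 0.071 / 0.176 ≈ 0.4034

PN ≈ 0.403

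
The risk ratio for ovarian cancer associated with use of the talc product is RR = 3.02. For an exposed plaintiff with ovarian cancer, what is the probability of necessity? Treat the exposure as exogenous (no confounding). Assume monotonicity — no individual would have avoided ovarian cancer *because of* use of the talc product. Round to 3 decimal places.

Under exogeneity and monotonicity, PN = (RR − 1) / RR = 1 − 1/RR.
PN = (3.02 − 1) / 3.02 = 2.02 / 3.02 ≈ 0.6689

PN ≈ 0.669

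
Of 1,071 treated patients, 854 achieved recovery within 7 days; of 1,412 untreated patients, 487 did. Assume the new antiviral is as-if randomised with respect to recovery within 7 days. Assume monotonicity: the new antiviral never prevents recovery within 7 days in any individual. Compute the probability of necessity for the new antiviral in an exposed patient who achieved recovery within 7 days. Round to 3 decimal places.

PN ≈ 0.567

p₁ = P(outcome | exposed) = 854/1071 = 0.79739
p₀ = P(outcome | unexposed) = 487/1412 = 0.3449
Under exogeneity and monotonicity, PN = (p₁ − p₀) / p₁.
PN = (0.79739 − 0.3449) / 0.79739 = 0.45248 / 0.79739 ≈ 0.5675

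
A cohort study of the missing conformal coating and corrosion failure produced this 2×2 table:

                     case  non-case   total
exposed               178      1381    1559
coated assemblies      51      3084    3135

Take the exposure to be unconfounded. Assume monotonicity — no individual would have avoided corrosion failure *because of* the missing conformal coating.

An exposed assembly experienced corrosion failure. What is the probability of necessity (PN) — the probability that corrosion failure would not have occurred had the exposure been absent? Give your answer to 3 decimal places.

PN ≈ 0.858

p₁ = P(outcome | exposed) = 178/1559 = 0.11418
p₀ = P(outcome | unexposed) = 51/3135 = 0.016268
Under exogeneity and monotonicity, PN = (p₁ − p₀) / p₁.
PN = (0.11418 − 0.016268) / 0.11418 = 0.097908 / 0.11418 ≈ 0.8575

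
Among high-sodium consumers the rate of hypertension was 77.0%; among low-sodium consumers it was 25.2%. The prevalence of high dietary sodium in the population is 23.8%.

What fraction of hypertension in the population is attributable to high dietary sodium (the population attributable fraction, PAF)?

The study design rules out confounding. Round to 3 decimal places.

p₁ = 0.77, p₀ = 0.252.
Overall risk P(Y=1) = π·p₁ + (1−π)·p₀ = 0.238×0.77 + 0.762×0.252 = 0.37528.
Under exogeneity, PAF = [P(Y=1) − p₀] / P(Y=1).
PAF = (0.37528 − 0.252) / 0.37528 ≈ 0.3285

PAF ≈ 0.329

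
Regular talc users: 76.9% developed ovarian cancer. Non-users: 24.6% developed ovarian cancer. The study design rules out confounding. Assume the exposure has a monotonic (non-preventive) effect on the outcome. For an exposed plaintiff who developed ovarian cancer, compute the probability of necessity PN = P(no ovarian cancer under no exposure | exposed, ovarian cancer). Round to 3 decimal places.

p₁ = 0.769, p₀ = 0.246.
Under exogeneity and monotonicity, PN = (p₁ − p₀) / p₁.
PN = (0.769 − 0.246) / 0.769 = 0.523 / 0.769 ≈ 0.6801

PN ≈ 0.680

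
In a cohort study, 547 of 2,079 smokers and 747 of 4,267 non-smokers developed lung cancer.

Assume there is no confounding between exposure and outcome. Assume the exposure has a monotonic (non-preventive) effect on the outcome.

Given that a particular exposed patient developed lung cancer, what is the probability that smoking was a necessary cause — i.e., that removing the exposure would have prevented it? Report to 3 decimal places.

p₁ = P(outcome | exposed) = 547/2079 = 0.26311
p₀ = P(outcome | unexposed) = 747/4267 = 0.17506
Under exogeneity and monotonicity, PN = (p₁ − p₀) / p₁.
PN = (0.26311 − 0.17506) / 0.26311 = 0.088043 / 0.26311 ≈ 0.3346

PN ≈ 0.335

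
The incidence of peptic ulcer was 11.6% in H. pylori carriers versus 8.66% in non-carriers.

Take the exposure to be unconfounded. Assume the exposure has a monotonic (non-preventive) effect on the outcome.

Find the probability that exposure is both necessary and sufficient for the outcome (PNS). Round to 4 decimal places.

p₁ = 0.116, p₀ = 0.0866.
Under exogeneity and monotonicity, PNS = p₁ − p₀.
PNS = 0.116 − 0.0866 = 0.0294

PNS ≈ 0.0294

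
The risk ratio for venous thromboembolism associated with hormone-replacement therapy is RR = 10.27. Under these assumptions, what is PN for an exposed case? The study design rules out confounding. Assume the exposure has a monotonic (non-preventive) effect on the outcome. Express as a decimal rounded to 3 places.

Under exogeneity and monotonicity, PN = (RR − 1) / RR = 1 − 1/RR.
PN = (10.27 − 1) / 10.27 = 9.27 / 10.27 ≈ 0.9026

PN ≈ 0.903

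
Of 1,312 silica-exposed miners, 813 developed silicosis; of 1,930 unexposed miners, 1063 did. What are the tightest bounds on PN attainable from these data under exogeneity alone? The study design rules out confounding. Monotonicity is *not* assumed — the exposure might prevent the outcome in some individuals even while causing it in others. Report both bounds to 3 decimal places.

0.111 ≤ PN ≤ 0.725

p₁ = P(outcome | exposed) = 813/1312 = 0.61966
p₀ = P(outcome | unexposed) = 1063/1930 = 0.55078
Under exogeneity alone the bounds on PN are max{0,(p₁−p₀)/p₁} ≤ PN ≤ min{1,(1−p₀)/p₁}.
  lower = (p₁ − p₀)/p₁ = 0.068887 / 0.61966 ≈ 0.1112
  upper = min{1, (1 − p₀)/p₁} = 0.44922 / 0.61966 ≈ 0.7249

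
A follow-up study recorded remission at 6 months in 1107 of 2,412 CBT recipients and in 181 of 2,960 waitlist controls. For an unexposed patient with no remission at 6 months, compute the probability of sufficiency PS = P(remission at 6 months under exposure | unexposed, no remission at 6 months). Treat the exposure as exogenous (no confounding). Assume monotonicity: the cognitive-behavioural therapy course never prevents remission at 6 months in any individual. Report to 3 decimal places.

PS ≈ 0.424

p₁ = P(outcome | exposed) = 1107/2412 = 0.45896
p₀ = P(outcome | unexposed) = 181/2960 = 0.061149
Under exogeneity and monotonicity, PS = (p₁ − p₀) / (1 − p₀).
PS = (0.45896 − 0.061149) / (1 − 0.061149) = 0.39781 / 0.93885 ≈ 0.4237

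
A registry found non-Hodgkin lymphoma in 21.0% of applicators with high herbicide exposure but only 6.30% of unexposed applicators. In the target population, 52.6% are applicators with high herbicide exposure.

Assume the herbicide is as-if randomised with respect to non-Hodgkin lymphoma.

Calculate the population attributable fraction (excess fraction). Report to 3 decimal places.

PAF ≈ 0.551

p₁ = 0.21, p₀ = 0.063.
Overall risk P(Y=1) = π·p₁ + (1−π)·p₀ = 0.526×0.21 + 0.474×0.063 = 0.14032.
Under exogeneity, PAF = [P(Y=1) − p₀] / P(Y=1).
PAF = (0.14032 − 0.063) / 0.14032 ≈ 0.5510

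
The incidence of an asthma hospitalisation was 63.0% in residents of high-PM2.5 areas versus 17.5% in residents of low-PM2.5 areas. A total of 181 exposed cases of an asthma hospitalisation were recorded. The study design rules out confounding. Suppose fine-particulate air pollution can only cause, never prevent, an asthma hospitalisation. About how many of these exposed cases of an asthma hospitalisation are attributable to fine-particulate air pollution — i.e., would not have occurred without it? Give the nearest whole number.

p₁ = 0.63, p₀ = 0.175.
PN = (p₁ − p₀)/p₁ = (0.63 − 0.175) / 0.63 ≈ 0.72222.
Attributable cases ≈ PN × (exposed cases) = 0.72222 × 181 ≈ 130.72.

about 131 cases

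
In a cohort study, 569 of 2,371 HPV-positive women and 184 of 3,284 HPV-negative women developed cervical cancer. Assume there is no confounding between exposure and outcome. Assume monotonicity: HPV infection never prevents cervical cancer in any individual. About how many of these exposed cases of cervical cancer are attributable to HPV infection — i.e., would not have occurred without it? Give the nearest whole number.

p₁ = P(outcome | exposed) = 569/2371 = 0.23998
p₀ = P(outcome | unexposed) = 184/3284 = 0.056029
PN = (p₁ − p₀)/p₁ = (0.23998 − 0.056029) / 0.23998 ≈ 0.76653.
Attributable cases ≈ PN × (exposed cases) = 0.76653 × 569 ≈ 436.15.

about 436 cases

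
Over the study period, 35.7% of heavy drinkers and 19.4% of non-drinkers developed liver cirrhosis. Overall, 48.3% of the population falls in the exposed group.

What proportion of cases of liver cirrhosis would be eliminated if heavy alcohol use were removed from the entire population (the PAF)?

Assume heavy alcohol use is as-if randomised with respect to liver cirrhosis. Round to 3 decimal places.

PAF ≈ 0.289

p₁ = 0.357, p₀ = 0.194.
Overall risk P(Y=1) = π·p₁ + (1−π)·p₀ = 0.483×0.357 + 0.517×0.194 = 0.27273.
Under exogeneity, PAF = [P(Y=1) − p₀] / P(Y=1).
PAF = (0.27273 − 0.194) / 0.27273 ≈ 0.2887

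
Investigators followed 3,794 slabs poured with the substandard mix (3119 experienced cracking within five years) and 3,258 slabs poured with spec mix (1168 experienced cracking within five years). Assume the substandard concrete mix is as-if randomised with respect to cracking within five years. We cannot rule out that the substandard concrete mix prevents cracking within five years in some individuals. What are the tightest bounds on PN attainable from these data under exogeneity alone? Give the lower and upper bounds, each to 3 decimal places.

p₁ = P(outcome | exposed) = 3119/3794 = 0.82209
p₀ = P(outcome | unexposed) = 1168/3258 = 0.3585
Under exogeneity alone the bounds on PN are max{0,(p₁−p₀)/p₁} ≤ PN ≤ min{1,(1−p₀)/p₁}.
  lower = (p₁ − p₀)/p₁ = 0.46359 / 0.82209 ≈ 0.5639
  upper = min{1, (1 − p₀)/p₁} = 0.6415 / 0.82209 ≈ 0.7803

0.564 ≤ PN ≤ 0.780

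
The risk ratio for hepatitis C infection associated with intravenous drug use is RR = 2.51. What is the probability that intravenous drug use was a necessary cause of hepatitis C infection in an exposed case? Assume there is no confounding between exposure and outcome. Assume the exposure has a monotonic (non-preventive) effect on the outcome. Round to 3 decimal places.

PN ≈ 0.602

Under exogeneity and monotonicity, PN = (RR − 1) / RR = 1 − 1/RR.
PN = (2.51 − 1) / 2.51 = 1.51 / 2.51 ≈ 0.6016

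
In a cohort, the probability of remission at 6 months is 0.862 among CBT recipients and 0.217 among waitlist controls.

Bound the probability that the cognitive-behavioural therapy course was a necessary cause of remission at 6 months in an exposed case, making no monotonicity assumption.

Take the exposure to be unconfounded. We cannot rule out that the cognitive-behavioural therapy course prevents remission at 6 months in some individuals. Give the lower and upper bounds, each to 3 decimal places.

0.748 ≤ PN ≤ 0.908

Let p₁ = 0.862, p₀ = 0.217.
Under exogeneity alone the bounds on PN are max{0,(p₁−p₀)/p₁} ≤ PN ≤ min{1,(1−p₀)/p₁}.
  lower = (p₁ − p₀)/p₁ = 0.645 / 0.862 ≈ 0.7483
  upper = min{1, (1 − p₀)/p₁} = 0.783 / 0.862 ≈ 0.9084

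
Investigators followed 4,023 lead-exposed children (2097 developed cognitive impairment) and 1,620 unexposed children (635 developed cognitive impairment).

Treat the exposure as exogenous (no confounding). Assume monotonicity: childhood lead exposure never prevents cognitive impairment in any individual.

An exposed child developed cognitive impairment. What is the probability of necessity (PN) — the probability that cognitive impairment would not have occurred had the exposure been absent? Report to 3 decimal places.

p₁ = P(outcome | exposed) = 2097/4023 = 0.52125
p₀ = P(outcome | unexposed) = 635/1620 = 0.39198
Under exogeneity and monotonicity, PN = (p₁ − p₀) / p₁.
PN = (0.52125 − 0.39198) / 0.52125 = 0.12928 / 0.52125 ≈ 0.2480

PN ≈ 0.248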